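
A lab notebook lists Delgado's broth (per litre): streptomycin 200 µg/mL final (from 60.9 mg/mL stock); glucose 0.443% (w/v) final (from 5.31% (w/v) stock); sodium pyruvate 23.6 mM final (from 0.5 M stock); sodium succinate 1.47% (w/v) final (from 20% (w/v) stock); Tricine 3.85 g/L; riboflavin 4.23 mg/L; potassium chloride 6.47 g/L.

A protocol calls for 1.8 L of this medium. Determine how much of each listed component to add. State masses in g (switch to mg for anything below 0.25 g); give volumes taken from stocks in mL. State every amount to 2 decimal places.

Working volume: 1.8 L.
streptomycin: dilute stock: 200 µg/mL × 1800 mL ÷ 60900 µg/mL = 5.91 mL
glucose: C1V1 = C2V2 → 0.443% ÷ 5.31% × 1800 mL = 150.17 mL
sodium pyruvate: C1V1 = C2V2 → 23.6 mM × 1800 mL ÷ 500 mM = 84.96 mL
sodium succinate: V = C2·V2/C1 = 1.47% ÷ 20% × 1800 mL = 132.30 mL
Tricine: 3.85 g/L × 1.8 L = 6.93 g
riboflavin: 4.23 mg/L × 1.8 L = 7.61 mg
potassium chloride: 6.47 g/L × 1.8 L = 11.65 g

streptomycin 5.91 mL; glucose 150.17 mL; sodium pyruvate 84.96 mL; sodium succinate 132.30 mL; Tricine 6.93 g; riboflavin 7.61 mg; potassium chloride 11.65 g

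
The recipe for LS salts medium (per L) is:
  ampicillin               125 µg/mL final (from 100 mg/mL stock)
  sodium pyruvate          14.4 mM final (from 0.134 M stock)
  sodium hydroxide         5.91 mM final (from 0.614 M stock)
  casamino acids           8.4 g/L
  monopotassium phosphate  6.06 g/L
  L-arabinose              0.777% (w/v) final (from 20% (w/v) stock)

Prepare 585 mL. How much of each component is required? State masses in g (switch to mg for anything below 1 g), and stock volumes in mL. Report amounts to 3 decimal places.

ampicillin 0.731 mL; sodium pyruvate 62.866 mL; sodium hydroxide 5.631 mL; casamino acids 4.914 g; monopotassium phosphate 3.545 g; L-arabinose 22.727 mL

Working volume: 585 mL = 0.585 L.
ampicillin: V = C2·V2/C1 = 125 µg/mL × 585 mL ÷ 100000 µg/mL = 0.731 mL
sodium pyruvate: V = C2·V2/C1 = 14.4 mM × 585 mL ÷ 134 mM = 62.866 mL
sodium hydroxide: V = C2·V2/C1 = 5.91 mM × 585 mL ÷ 614 mM = 5.631 mL
casamino acids: 8.4 g/L × 0.585 L = 4.914 g
monopotassium phosphate: 6.06 g/L × 0.585 L = 3.545 g
L-arabinose: C1V1 = C2V2 → 0.777% ÷ 20% × 585 mL = 22.727 mL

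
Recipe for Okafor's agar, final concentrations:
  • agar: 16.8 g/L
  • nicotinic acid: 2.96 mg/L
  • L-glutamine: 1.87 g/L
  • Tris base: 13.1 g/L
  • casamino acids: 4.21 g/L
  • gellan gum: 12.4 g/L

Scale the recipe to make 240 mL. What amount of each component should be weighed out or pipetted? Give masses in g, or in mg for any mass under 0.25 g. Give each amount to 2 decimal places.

Working volume: 240 mL = 0.24 L.
agar: 16.8 g/L × 0.24 L = 4.03 g
nicotinic acid: 2.96 mg/L × 0.24 L = 0.71 mg
L-glutamine: 1.87 g/L × 0.24 L = 0.45 g
Tris base: 13.1 g/L × 0.24 L = 3.14 g
casamino acids: 4.21 g/L × 0.24 L = 1.01 g
gellan gum: 12.4 g/L × 0.24 L = 2.98 g

agar 4.03 g; nicotinic acid 0.71 mg; L-glutamine 0.45 g; Tris base 3.14 g; casamino acids 1.01 g; gellan gum 2.98 g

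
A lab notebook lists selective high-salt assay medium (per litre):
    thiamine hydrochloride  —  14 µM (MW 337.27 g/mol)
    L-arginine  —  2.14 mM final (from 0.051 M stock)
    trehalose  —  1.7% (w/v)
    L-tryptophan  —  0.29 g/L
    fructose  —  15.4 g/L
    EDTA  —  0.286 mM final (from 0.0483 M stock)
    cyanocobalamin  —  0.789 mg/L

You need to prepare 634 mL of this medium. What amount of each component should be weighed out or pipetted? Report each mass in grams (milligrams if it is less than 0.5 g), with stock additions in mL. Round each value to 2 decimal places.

Target volume = 634 mL = 0.634 L.
thiamine hydrochloride: 14 µmol/L × 337.27 g/mol × 0.634 L ÷ 1000 = 2.99 mg
L-arginine: C1V1 = C2V2 → 2.14 mM × 634 mL ÷ 51 mM = 26.60 mL
trehalose: 1.7 g per 100 mL × 634 mL ÷ 100 = 10.78 g
L-tryptophan: 0.29 g/L × 0.634 L = 0.18386 g = 183.86 mg
fructose: 15.4 g/L × 0.634 L = 9.76 g
EDTA: V = C2·V2/C1 = 0.286 mM × 634 mL ÷ 48.3 mM = 3.75 mL
cyanocobalamin: 0.789 mg/L × 0.634 L = 0.50 mg

thiamine hydrochloride 2.99 mg; L-arginine 26.60 mL; trehalose 10.78 g; L-tryptophan 183.86 mg; fructose 9.76 g; EDTA 3.75 mL; cyanocobalamin 0.50 mg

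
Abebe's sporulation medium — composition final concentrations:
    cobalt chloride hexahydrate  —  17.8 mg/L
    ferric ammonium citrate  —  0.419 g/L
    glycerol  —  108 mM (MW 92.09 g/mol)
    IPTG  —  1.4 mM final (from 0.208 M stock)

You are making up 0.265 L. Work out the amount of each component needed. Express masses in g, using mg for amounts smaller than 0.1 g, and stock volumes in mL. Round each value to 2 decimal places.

cobalt chloride hexahydrate 4.72 mg; ferric ammonium citrate 0.11 g; glycerol 2.64 g; IPTG 1.78 mL

Scale factor relative to 1 L: 0.265.
cobalt chloride hexahydrate: 17.8 mg/L × 0.265 L = 4.72 mg
ferric ammonium citrate: 0.419 g/L × 0.265 L = 0.11 g
glycerol: 108 mmol/L × 92.09 g/mol × 0.265 L ÷ 1000 = 2.64 g
IPTG: C1V1 = C2V2 → 1.4 mM × 265 mL ÷ 208 mM = 1.78 mL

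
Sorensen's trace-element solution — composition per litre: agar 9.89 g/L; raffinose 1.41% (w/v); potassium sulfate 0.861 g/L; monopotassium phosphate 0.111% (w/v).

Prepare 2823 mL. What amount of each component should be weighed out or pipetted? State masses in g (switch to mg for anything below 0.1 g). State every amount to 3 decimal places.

agar 27.919 g; raffinose 39.804 g; potassium sulfate 2.431 g; monopotassium phosphate 3.134 g

Scale factor relative to 1 L: 2.823.
agar: 9.89 g/L × 2.823 L = 27.919 g
raffinose: 1.41 g per 100 mL × 2823 mL ÷ 100 = 39.804 g
potassium sulfate: 0.861 g/L × 2.823 L = 2.431 g
monopotassium phosphate: 0.111 g per 100 mL × 2823 mL ÷ 100 = 3.134 g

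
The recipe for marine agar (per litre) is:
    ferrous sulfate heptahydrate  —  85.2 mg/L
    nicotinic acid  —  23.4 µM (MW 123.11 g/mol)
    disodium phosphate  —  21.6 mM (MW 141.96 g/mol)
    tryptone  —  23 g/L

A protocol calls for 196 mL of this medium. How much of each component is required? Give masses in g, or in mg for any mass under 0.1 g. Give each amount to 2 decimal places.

ferrous sulfate heptahydrate 16.70 mg; nicotinic acid 0.56 mg; disodium phosphate 0.60 g; tryptone 4.51 g

Target volume = 196 mL = 0.196 L.
ferrous sulfate heptahydrate: 85.2 mg/L × 0.196 L = 16.70 mg
nicotinic acid: 23.4 µmol/L × 123.11 g/mol × 0.196 L ÷ 1000 = 0.56 mg
disodium phosphate: 21.6 mmol/L × 141.96 g/mol × 0.196 L ÷ 1000 = 0.60 g
tryptone: 23 g/L × 0.196 L = 4.51 g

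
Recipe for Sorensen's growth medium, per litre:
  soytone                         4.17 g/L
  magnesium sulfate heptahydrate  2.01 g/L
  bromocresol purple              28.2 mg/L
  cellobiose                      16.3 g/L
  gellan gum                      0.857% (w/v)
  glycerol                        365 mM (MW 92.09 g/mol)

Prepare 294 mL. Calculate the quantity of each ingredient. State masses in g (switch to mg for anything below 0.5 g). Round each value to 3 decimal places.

Scale factor relative to 1 L: 0.294.
soytone: 4.17 g/L × 0.294 L = 1.226 g
magnesium sulfate heptahydrate: 2.01 g/L × 0.294 L = 0.591 g
bromocresol purple: 28.2 mg/L × 0.294 L = 8.291 mg
cellobiose: 16.3 g/L × 0.294 L = 4.792 g
gellan gum: 0.857 g per 100 mL × 294 mL ÷ 100 = 2.520 g
glycerol: 365 mmol/L × 92.09 g/mol × 0.294 L ÷ 1000 = 9.882 g

soytone 1.226 g; magnesium sulfate heptahydrate 0.591 g; bromocresol purple 8.291 mg; cellobiose 4.792 g; gellan gum 2.520 g; glycerol 9.882 g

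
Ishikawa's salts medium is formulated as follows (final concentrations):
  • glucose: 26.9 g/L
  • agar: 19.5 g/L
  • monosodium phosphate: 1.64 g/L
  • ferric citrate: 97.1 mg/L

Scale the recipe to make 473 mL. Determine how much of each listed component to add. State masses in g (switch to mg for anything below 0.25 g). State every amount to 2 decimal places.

Scale factor relative to 1 L: 0.473.
glucose: 26.9 g/L × 0.473 L = 12.72 g
agar: 19.5 g/L × 0.473 L = 9.22 g
monosodium phosphate: 1.64 g/L × 0.473 L = 0.78 g
ferric citrate: 97.1 mg/L × 0.473 L = 45.93 mg

glucose 12.72 g; agar 9.22 g; monosodium phosphate 0.78 g; ferric citrate 45.93 mg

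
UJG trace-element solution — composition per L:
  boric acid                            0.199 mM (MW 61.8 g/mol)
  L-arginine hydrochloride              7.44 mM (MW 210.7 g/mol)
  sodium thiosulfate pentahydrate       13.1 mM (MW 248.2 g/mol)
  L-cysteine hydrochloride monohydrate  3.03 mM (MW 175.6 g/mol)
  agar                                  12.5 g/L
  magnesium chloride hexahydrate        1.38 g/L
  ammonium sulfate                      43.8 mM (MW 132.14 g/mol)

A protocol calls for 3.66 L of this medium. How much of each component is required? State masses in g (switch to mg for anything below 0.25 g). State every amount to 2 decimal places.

Working volume: 3.66 L.
boric acid: 0.199 mmol/L × 61.8 mg/mmol × 3.66 L = 45.01 mg
L-arginine hydrochloride: 7.44 mmol/L × 210.7 g/mol × 3.66 L ÷ 1000 = 5.74 g
sodium thiosulfate pentahydrate: 13.1 mmol/L × 248.2 g/mol × 3.66 L ÷ 1000 = 11.90 g
L-cysteine hydrochloride monohydrate: 3.03 mmol/L × 175.6 g/mol × 3.66 L ÷ 1000 = 1.95 g
agar: 12.5 g/L × 3.66 L = 45.75 g
magnesium chloride hexahydrate: 1.38 g/L × 3.66 L = 5.05 g
ammonium sulfate: 43.8 mmol/L × 132.14 g/mol × 3.66 L ÷ 1000 = 21.18 g

boric acid 45.01 mg; L-arginine hydrochloride 5.74 g; sodium thiosulfate pentahydrate 11.90 g; L-cysteine hydrochloride monohydrate 1.95 g; agar 45.75 g; magnesium chloride hexahydrate 5.05 g; ammonium sulfate 21.18 g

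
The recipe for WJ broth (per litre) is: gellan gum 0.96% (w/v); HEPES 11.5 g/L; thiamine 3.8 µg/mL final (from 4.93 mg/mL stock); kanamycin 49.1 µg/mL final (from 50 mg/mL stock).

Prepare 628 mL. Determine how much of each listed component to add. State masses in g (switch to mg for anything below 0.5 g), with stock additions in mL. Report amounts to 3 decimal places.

Target volume = 628 mL = 0.628 L.
gellan gum: 0.96% w/v = 9.6 g/L → 9.6 × 0.628 L = 6.029 g
HEPES: 11.5 g/L × 0.628 L = 7.222 g
thiamine: C1V1 = C2V2 → 3.8 µg/mL × 628 mL ÷ 4930 µg/mL = 0.484 mL
kanamycin: V = C2·V2/C1 = 49.1 µg/mL × 628 mL ÷ 50000 µg/mL = 0.617 mL

gellan gum 6.029 g; HEPES 7.222 g; thiamine 0.484 mL; kanamycin 0.617 mL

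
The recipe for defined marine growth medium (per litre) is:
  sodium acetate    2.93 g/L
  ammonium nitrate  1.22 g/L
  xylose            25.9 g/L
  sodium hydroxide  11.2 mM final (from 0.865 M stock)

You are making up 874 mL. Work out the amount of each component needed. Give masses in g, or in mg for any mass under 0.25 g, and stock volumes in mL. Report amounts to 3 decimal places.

Scale factor relative to 1 L: 0.874.
sodium acetate: 2.93 g/L × 0.874 L = 2.561 g
ammonium nitrate: 1.22 g/L × 0.874 L = 1.066 g
xylose: 25.9 g/L × 0.874 L = 22.637 g
sodium hydroxide: V = C2·V2/C1 = 11.2 mM × 874 mL ÷ 865 mM = 11.317 mL

sodium acetate 2.561 g; ammonium nitrate 1.066 g; xylose 22.637 g; sodium hydroxide 11.317 mL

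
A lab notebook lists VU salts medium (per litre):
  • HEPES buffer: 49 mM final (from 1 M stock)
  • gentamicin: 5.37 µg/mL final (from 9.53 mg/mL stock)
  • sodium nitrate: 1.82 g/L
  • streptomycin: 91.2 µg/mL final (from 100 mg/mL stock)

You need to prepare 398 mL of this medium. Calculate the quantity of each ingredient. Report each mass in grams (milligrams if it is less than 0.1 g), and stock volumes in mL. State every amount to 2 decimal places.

Target volume = 398 mL = 0.398 L.
HEPES buffer: dilute stock: 49 mM × 398 mL ÷ 1000 mM = 19.50 mL
gentamicin: dilute stock: 5.37 µg/mL × 398 mL ÷ 9530 µg/mL = 0.22 mL
sodium nitrate: 1.82 g/L × 0.398 L = 0.72 g
streptomycin: V = C2·V2/C1 = 91.2 µg/mL × 398 mL ÷ 100000 µg/mL = 0.36 mL

HEPES buffer 19.50 mL; gentamicin 0.22 mL; sodium nitrate 0.72 g; streptomycin 0.36 mL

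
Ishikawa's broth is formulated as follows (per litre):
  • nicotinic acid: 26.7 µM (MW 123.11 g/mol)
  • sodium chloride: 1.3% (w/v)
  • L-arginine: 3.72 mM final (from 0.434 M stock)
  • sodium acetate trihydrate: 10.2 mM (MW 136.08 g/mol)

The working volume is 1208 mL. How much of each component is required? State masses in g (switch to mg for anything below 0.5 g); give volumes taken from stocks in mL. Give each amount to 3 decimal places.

nicotinic acid 3.971 mg; sodium chloride 15.704 g; L-arginine 10.354 mL; sodium acetate trihydrate 1.677 g

Working volume: 1208 mL = 1.208 L.
nicotinic acid: 26.7 µmol/L × 123.11 g/mol × 1.208 L ÷ 1000 = 3.971 mg
sodium chloride: 1.3% w/v = 13 g/L → 13 × 1.208 L = 15.704 g
L-arginine: C1V1 = C2V2 → 3.72 mM × 1208 mL ÷ 434 mM = 10.354 mL
sodium acetate trihydrate: 10.2 mmol/L × 136.08 g/mol × 1.208 L ÷ 1000 = 1.677 g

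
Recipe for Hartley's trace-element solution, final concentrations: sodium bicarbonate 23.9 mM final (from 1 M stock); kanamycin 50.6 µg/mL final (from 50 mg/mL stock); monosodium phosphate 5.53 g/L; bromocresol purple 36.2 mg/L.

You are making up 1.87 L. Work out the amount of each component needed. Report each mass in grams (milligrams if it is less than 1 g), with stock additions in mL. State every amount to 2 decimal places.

sodium bicarbonate 44.69 mL; kanamycin 1.89 mL; monosodium phosphate 10.34 g; bromocresol purple 67.69 mg

Working volume: 1.87 L.
sodium bicarbonate: V = C2·V2/C1 = 23.9 mM × 1870 mL ÷ 1000 mM = 44.69 mL
kanamycin: dilute stock: 50.6 µg/mL × 1870 mL ÷ 50000 µg/mL = 1.89 mL
monosodium phosphate: 5.53 g/L × 1.87 L = 10.34 g
bromocresol purple: 36.2 mg/L × 1.87 L = 67.69 mg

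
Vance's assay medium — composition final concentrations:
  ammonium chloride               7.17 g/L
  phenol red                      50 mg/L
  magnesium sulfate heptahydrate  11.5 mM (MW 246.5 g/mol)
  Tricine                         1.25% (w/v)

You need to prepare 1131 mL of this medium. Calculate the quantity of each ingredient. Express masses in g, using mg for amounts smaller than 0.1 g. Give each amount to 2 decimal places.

ammonium chloride 8.11 g; phenol red 56.55 mg; magnesium sulfate heptahydrate 3.21 g; Tricine 14.14 g

Scale factor relative to 1 L: 1.131.
ammonium chloride: 7.17 g/L × 1.131 L = 8.11 g
phenol red: 50 mg/L × 1.131 L = 56.55 mg
magnesium sulfate heptahydrate: 11.5 mmol/L × 246.5 g/mol × 1.131 L ÷ 1000 = 3.21 g
Tricine: 1.25% w/v = 12.5 g/L → 12.5 × 1.131 L = 14.14 g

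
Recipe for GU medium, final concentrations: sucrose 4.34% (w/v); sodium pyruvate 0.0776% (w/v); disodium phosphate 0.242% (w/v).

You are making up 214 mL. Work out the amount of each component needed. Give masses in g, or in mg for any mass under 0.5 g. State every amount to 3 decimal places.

sucrose 9.288 g; sodium pyruvate 166.064 mg; disodium phosphate 0.518 g

Target volume = 214 mL = 0.214 L.
sucrose: 4.34 g per 100 mL × 214 mL ÷ 100 = 9.288 g
sodium pyruvate: 0.0776 g per 100 mL × 214 mL ÷ 100 = 0.166064 g = 166.064 mg
disodium phosphate: 0.242% w/v = 2.42 g/L → 2.42 × 0.214 L = 0.518 g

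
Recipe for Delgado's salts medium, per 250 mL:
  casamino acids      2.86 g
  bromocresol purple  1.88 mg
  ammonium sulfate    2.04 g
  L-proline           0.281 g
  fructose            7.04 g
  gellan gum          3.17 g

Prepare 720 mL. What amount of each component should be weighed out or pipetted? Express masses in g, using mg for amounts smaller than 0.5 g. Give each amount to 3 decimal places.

casamino acids 8.237 g; bromocresol purple 5.414 mg; ammonium sulfate 5.875 g; L-proline 0.809 g; fructose 20.275 g; gellan gum 9.130 g

Scale factor = 720 mL / 250 mL = 2.88.
casamino acids: 2.86 g × (720 mL / 250 mL) = 8.237 g
bromocresol purple: 1.88 mg × (720 mL / 250 mL) = 5.414 mg
ammonium sulfate: 2.04 g × (720 mL / 250 mL) = 5.875 g
L-proline: 0.281 g × (720 mL / 250 mL) = 0.809 g
fructose: 7.04 g × (720 mL / 250 mL) = 20.275 g
gellan gum: 3.17 g × (720 mL / 250 mL) = 9.130 g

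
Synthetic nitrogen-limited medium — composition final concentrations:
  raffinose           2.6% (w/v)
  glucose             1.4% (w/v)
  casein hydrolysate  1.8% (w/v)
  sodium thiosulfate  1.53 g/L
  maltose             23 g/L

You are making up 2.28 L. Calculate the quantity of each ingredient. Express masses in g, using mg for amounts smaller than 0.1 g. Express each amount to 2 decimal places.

Scale factor relative to 1 L: 2.28.
raffinose: 2.6 g per 100 mL × 2280 mL ÷ 100 = 59.28 g
glucose: 1.4 g per 100 mL × 2280 mL ÷ 100 = 31.92 g
casein hydrolysate: 1.8% w/v = 18 g/L → 18 × 2.28 L = 41.04 g
sodium thiosulfate: 1.53 g/L × 2.28 L = 3.49 g
maltose: 23 g/L × 2.28 L = 52.44 g

raffinose 59.28 g; glucose 31.92 g; casein hydrolysate 41.04 g; sodium thiosulfate 3.49 g; maltose 52.44 g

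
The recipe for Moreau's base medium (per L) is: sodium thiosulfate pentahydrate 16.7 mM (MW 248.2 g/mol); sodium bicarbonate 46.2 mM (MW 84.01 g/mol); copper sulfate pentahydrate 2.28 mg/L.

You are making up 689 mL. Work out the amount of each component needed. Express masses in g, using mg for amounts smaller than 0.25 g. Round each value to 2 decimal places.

sodium thiosulfate pentahydrate 2.86 g; sodium bicarbonate 2.67 g; copper sulfate pentahydrate 1.57 mg

Working volume: 689 mL = 0.689 L.
sodium thiosulfate pentahydrate: 16.7 mmol/L × 248.2 g/mol × 0.689 L ÷ 1000 = 2.86 g
sodium bicarbonate: 46.2 mmol/L × 84.01 g/mol × 0.689 L ÷ 1000 = 2.67 g
copper sulfate pentahydrate: 2.28 mg/L × 0.689 L = 1.57 mg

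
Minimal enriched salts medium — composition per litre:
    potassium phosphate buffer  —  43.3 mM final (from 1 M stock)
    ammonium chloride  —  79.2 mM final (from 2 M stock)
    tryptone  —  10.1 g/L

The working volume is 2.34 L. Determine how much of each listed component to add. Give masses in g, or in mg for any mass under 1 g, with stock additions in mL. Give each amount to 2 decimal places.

potassium phosphate buffer 101.32 mL; ammonium chloride 92.66 mL; tryptone 23.63 g

Scale factor relative to 1 L: 2.34.
potassium phosphate buffer: C1V1 = C2V2 → 43.3 mM × 2340 mL ÷ 1000 mM = 101.32 mL
ammonium chloride: C1V1 = C2V2 → 79.2 mM × 2340 mL ÷ 2000 mM = 92.66 mL
tryptone: 10.1 g/L × 2.34 L = 23.63 g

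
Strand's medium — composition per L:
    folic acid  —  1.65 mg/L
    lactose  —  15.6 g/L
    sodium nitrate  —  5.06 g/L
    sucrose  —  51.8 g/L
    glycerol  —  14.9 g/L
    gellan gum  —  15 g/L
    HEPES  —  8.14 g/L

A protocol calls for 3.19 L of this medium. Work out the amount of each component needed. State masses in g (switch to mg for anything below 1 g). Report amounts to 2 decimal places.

Scale factor relative to 1 L: 3.19.
folic acid: 1.65 mg/L × 3.19 L = 5.26 mg
lactose: 15.6 g/L × 3.19 L = 49.76 g
sodium nitrate: 5.06 g/L × 3.19 L = 16.14 g
sucrose: 51.8 g/L × 3.19 L = 165.24 g
glycerol: 14.9 g/L × 3.19 L = 47.53 g
gellan gum: 15 g/L × 3.19 L = 47.85 g
HEPES: 8.14 g/L × 3.19 L = 25.97 g

folic acid 5.26 mg; lactose 49.76 g; sodium nitrate 16.14 g; sucrose 165.24 g; glycerol 47.53 g; gellan gum 47.85 g; HEPES 25.97 g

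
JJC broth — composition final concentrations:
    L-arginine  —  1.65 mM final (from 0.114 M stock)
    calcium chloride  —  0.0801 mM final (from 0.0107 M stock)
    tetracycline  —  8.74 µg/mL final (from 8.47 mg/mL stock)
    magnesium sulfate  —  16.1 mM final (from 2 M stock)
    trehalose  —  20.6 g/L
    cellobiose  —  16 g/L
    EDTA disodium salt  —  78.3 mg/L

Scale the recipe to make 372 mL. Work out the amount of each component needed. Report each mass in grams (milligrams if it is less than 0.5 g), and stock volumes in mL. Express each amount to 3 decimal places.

L-arginine 5.384 mL; calcium chloride 2.785 mL; tetracycline 0.384 mL; magnesium sulfate 2.995 mL; trehalose 7.663 g; cellobiose 5.952 g; EDTA disodium salt 29.128 mg

Target volume = 372 mL = 0.372 L.
L-arginine: dilute stock: 1.65 mM × 372 mL ÷ 114 mM = 5.384 mL
calcium chloride: dilute stock: 0.0801 mM × 372 mL ÷ 10.7 mM = 2.785 mL
tetracycline: C1V1 = C2V2 → 8.74 µg/mL × 372 mL ÷ 8470 µg/mL = 0.384 mL
magnesium sulfate: C1V1 = C2V2 → 16.1 mM × 372 mL ÷ 2000 mM = 2.995 mL
trehalose: 20.6 g/L × 0.372 L = 7.663 g
cellobiose: 16 g/L × 0.372 L = 5.952 g
EDTA disodium salt: 78.3 mg/L × 0.372 L = 29.128 mg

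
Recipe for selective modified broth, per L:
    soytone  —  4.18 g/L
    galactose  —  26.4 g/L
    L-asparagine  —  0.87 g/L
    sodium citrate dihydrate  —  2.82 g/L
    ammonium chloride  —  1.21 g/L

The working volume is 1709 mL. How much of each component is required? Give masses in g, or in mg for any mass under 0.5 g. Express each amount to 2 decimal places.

soytone 7.14 g; galactose 45.12 g; L-asparagine 1.49 g; sodium citrate dihydrate 4.82 g; ammonium chloride 2.07 g

Target volume = 1709 mL = 1.709 L.
soytone: 4.18 g/L × 1.709 L = 7.14 g
galactose: 26.4 g/L × 1.709 L = 45.12 g
L-asparagine: 0.87 g/L × 1.709 L = 1.49 g
sodium citrate dihydrate: 2.82 g/L × 1.709 L = 4.82 g
ammonium chloride: 1.21 g/L × 1.709 L = 2.07 g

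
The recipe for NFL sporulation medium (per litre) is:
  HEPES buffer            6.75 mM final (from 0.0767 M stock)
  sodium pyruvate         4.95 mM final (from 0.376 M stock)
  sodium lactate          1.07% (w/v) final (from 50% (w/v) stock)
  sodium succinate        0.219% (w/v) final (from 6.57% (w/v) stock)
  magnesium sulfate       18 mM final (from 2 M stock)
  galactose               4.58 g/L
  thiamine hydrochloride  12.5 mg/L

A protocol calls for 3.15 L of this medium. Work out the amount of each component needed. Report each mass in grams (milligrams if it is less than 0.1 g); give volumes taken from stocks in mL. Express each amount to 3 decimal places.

Working volume: 3.15 L.
HEPES buffer: V = C2·V2/C1 = 6.75 mM × 3150 mL ÷ 76.7 mM = 277.216 mL
sodium pyruvate: V = C2·V2/C1 = 4.95 mM × 3150 mL ÷ 376 mM = 41.469 mL
sodium lactate: dilute stock: 1.07% ÷ 50% × 3150 mL = 67.410 mL
sodium succinate: C1V1 = C2V2 → 0.219% ÷ 6.57% × 3150 mL = 105.000 mL
magnesium sulfate: dilute stock: 18 mM × 3150 mL ÷ 2000 mM = 28.350 mL
galactose: 4.58 g/L × 3.15 L = 14.427 g
thiamine hydrochloride: 12.5 mg/L × 3.15 L = 39.375 mg

HEPES buffer 277.216 mL; sodium pyruvate 41.469 mL; sodium lactate 67.410 mL; sodium succinate 105.000 mL; magnesium sulfate 28.350 mL; galactose 14.427 g; thiamine hydrochloride 39.375 mg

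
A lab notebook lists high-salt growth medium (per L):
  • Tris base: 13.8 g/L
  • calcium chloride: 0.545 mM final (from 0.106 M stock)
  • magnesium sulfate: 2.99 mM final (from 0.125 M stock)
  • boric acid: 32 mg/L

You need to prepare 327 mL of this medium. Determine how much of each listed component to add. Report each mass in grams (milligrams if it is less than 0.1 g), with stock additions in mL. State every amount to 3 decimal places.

Tris base 4.513 g; calcium chloride 1.681 mL; magnesium sulfate 7.822 mL; boric acid 10.464 mg

Target volume = 327 mL = 0.327 L.
Tris base: 13.8 g/L × 0.327 L = 4.513 g
calcium chloride: C1V1 = C2V2 → 0.545 mM × 327 mL ÷ 106 mM = 1.681 mL
magnesium sulfate: V = C2·V2/C1 = 2.99 mM × 327 mL ÷ 125 mM = 7.822 mL
boric acid: 32 mg/L × 0.327 L = 10.464 mg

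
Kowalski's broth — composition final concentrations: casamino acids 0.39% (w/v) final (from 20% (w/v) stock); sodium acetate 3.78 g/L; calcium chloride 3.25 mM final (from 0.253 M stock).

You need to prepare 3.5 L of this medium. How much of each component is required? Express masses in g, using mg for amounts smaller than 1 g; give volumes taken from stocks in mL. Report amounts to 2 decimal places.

casamino acids 68.25 mL; sodium acetate 13.23 g; calcium chloride 44.96 mL

Scale factor relative to 1 L: 3.5.
casamino acids: V = C2·V2/C1 = 0.39% ÷ 20% × 3500 mL = 68.25 mL
sodium acetate: 3.78 g/L × 3.5 L = 13.23 g
calcium chloride: C1V1 = C2V2 → 3.25 mM × 3500 mL ÷ 253 mM = 44.96 mL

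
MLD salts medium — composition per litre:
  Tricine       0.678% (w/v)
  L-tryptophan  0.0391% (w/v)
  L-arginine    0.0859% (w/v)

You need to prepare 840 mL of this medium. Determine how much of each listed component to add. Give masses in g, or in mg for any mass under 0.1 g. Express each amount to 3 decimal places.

Target volume = 840 mL = 0.84 L.
Tricine: 0.678 g per 100 mL × 840 mL ÷ 100 = 5.695 g
L-tryptophan: 0.0391 g per 100 mL × 840 mL ÷ 100 = 0.328 g
L-arginine: 0.0859 g per 100 mL × 840 mL ÷ 100 = 0.722 g

Tricine 5.695 g; L-tryptophan 0.328 g; L-arginine 0.722 g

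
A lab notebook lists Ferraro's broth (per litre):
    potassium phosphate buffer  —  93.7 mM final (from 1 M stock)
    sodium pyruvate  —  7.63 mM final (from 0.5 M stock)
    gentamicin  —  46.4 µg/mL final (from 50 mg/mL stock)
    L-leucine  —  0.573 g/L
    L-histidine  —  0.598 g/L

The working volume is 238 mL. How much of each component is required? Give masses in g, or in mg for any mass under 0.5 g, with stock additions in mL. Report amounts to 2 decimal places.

potassium phosphate buffer 22.30 mL; sodium pyruvate 3.63 mL; gentamicin 0.22 mL; L-leucine 136.37 mg; L-histidine 142.32 mg

Target volume = 238 mL = 0.238 L.
potassium phosphate buffer: V = C2·V2/C1 = 93.7 mM × 238 mL ÷ 1000 mM = 22.30 mL
sodium pyruvate: V = C2·V2/C1 = 7.63 mM × 238 mL ÷ 500 mM = 3.63 mL
gentamicin: C1V1 = C2V2 → 46.4 µg/mL × 238 mL ÷ 50000 µg/mL = 0.22 mL
L-leucine: 0.573 g/L × 0.238 L = 0.136374 g = 136.37 mg
L-histidine: 0.598 g/L × 0.238 L = 0.142324 g = 142.32 mg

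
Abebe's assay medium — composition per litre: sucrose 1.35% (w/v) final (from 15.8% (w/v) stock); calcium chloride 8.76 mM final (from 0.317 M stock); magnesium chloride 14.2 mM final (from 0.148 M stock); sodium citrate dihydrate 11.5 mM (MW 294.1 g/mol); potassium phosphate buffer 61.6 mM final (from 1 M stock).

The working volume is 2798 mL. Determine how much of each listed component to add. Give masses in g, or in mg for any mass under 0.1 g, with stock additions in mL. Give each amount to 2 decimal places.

sucrose 239.07 mL; calcium chloride 77.32 mL; magnesium chloride 268.46 mL; sodium citrate dihydrate 9.46 g; potassium phosphate buffer 172.36 mL

Scale factor relative to 1 L: 2.798.
sucrose: V = C2·V2/C1 = 1.35% ÷ 15.8% × 2798 mL = 239.07 mL
calcium chloride: V = C2·V2/C1 = 8.76 mM × 2798 mL ÷ 317 mM = 77.32 mL
magnesium chloride: dilute stock: 14.2 mM × 2798 mL ÷ 148 mM = 268.46 mL
sodium citrate dihydrate: 11.5 mmol/L × 294.1 g/mol × 2.798 L ÷ 1000 = 9.46 g
potassium phosphate buffer: dilute stock: 61.6 mM × 2798 mL ÷ 1000 mM = 172.36 mL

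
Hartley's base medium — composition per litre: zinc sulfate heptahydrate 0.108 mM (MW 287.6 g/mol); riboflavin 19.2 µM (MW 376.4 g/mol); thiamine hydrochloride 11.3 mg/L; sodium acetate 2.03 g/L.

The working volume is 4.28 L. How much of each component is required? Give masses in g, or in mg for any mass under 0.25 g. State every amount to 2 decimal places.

zinc sulfate heptahydrate 132.94 mg; riboflavin 30.93 mg; thiamine hydrochloride 48.36 mg; sodium acetate 8.69 g

Scale factor relative to 1 L: 4.28.
zinc sulfate heptahydrate: 0.108 mmol/L × 287.6 mg/mmol × 4.28 L = 132.94 mg
riboflavin: 19.2 µmol/L × 376.4 g/mol × 4.28 L ÷ 1000 = 30.93 mg
thiamine hydrochloride: 11.3 mg/L × 4.28 L = 48.36 mg
sodium acetate: 2.03 g/L × 4.28 L = 8.69 g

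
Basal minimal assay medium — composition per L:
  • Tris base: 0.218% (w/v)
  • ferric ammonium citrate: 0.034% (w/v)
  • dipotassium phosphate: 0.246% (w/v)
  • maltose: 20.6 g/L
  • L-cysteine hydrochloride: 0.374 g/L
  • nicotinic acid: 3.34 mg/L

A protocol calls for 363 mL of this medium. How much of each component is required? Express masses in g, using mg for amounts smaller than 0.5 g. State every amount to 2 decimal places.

Scale factor relative to 1 L: 0.363.
Tris base: 0.218 g per 100 mL × 363 mL ÷ 100 = 0.79 g
ferric ammonium citrate: 0.034 g per 100 mL × 363 mL ÷ 100 = 0.12342 g = 123.42 mg
dipotassium phosphate: 0.246 g per 100 mL × 363 mL ÷ 100 = 0.89 g
maltose: 20.6 g/L × 0.363 L = 7.48 g
L-cysteine hydrochloride: 0.374 g/L × 0.363 L = 0.135762 g = 135.76 mg
nicotinic acid: 3.34 mg/L × 0.363 L = 1.21 mg

Tris base 0.79 g; ferric ammonium citrate 123.42 mg; dipotassium phosphate 0.89 g; maltose 7.48 g; L-cysteine hydrochloride 135.76 mg; nicotinic acid 1.21 mg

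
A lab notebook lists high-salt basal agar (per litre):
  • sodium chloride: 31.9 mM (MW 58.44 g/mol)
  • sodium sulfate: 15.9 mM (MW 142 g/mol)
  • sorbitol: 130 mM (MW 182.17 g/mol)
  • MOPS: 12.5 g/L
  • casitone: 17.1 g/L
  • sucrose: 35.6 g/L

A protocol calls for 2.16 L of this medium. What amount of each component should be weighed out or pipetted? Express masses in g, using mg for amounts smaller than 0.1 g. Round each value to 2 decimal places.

Scale factor relative to 1 L: 2.16.
sodium chloride: 31.9 mmol/L × 58.44 g/mol × 2.16 L ÷ 1000 = 4.03 g
sodium sulfate: 15.9 mmol/L × 142 g/mol × 2.16 L ÷ 1000 = 4.88 g
sorbitol: 130 mmol/L × 182.17 g/mol × 2.16 L ÷ 1000 = 51.15 g
MOPS: 12.5 g/L × 2.16 L = 27.00 g
casitone: 17.1 g/L × 2.16 L = 36.94 g
sucrose: 35.6 g/L × 2.16 L = 76.90 g

sodium chloride 4.03 g; sodium sulfate 4.88 g; sorbitol 51.15 g; MOPS 27.00 g; casitone 36.94 g; sucrose 76.90 g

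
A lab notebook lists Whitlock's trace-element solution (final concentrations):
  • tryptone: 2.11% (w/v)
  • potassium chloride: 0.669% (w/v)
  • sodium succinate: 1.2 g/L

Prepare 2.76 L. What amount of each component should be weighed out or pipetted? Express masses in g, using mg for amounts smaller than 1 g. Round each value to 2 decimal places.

tryptone 58.24 g; potassium chloride 18.46 g; sodium succinate 3.31 g

Scale factor relative to 1 L: 2.76.
tryptone: 2.11 g per 100 mL × 2760 mL ÷ 100 = 58.24 g
potassium chloride: 0.669% w/v = 6.69 g/L → 6.69 × 2.76 L = 18.46 g
sodium succinate: 1.2 g/L × 2.76 L = 3.31 g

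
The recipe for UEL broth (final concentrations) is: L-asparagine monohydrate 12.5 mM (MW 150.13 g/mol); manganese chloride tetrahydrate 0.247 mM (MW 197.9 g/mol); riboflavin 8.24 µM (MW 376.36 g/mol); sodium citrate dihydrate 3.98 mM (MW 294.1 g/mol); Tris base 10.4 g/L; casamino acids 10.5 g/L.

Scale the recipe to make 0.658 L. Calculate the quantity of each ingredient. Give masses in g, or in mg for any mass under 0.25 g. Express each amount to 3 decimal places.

L-asparagine monohydrate 1.235 g; manganese chloride tetrahydrate 32.164 mg; riboflavin 2.041 mg; sodium citrate dihydrate 0.770 g; Tris base 6.843 g; casamino acids 6.909 g

Scale factor relative to 1 L: 0.658.
L-asparagine monohydrate: 12.5 mmol/L × 150.13 g/mol × 0.658 L ÷ 1000 = 1.235 g
manganese chloride tetrahydrate: 0.247 mmol/L × 197.9 mg/mmol × 0.658 L = 32.164 mg
riboflavin: 8.24 µmol/L × 376.36 g/mol × 0.658 L ÷ 1000 = 2.041 mg
sodium citrate dihydrate: 3.98 mmol/L × 294.1 g/mol × 0.658 L ÷ 1000 = 0.770 g
Tris base: 10.4 g/L × 0.658 L = 6.843 g
casamino acids: 10.5 g/L × 0.658 L = 6.909 g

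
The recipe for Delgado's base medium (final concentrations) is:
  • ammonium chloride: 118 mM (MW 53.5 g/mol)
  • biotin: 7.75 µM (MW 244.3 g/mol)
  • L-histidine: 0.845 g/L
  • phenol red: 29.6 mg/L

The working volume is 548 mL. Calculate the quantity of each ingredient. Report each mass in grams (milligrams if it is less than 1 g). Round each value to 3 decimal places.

ammonium chloride 3.460 g; biotin 1.038 mg; L-histidine 463.060 mg; phenol red 16.221 mg

Target volume = 548 mL = 0.548 L.
ammonium chloride: 118 mmol/L × 53.5 g/mol × 0.548 L ÷ 1000 = 3.460 g
biotin: 7.75 µmol/L × 244.3 g/mol × 0.548 L ÷ 1000 = 1.038 mg
L-histidine: 0.845 g/L × 0.548 L = 0.46306 g = 463.060 mg
phenol red: 29.6 mg/L × 0.548 L = 16.221 mg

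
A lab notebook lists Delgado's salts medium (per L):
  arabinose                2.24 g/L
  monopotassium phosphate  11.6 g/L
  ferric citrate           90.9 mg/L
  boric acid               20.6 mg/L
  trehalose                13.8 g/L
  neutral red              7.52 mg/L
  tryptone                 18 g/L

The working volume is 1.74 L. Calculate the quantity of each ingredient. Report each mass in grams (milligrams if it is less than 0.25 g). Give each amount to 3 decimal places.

arabinose 3.898 g; monopotassium phosphate 20.184 g; ferric citrate 158.166 mg; boric acid 35.844 mg; trehalose 24.012 g; neutral red 13.085 mg; tryptone 31.320 g

Scale factor relative to 1 L: 1.74.
arabinose: 2.24 g/L × 1.74 L = 3.898 g
monopotassium phosphate: 11.6 g/L × 1.74 L = 20.184 g
ferric citrate: 90.9 mg/L × 1.74 L = 158.166 mg
boric acid: 20.6 mg/L × 1.74 L = 35.844 mg
trehalose: 13.8 g/L × 1.74 L = 24.012 g
neutral red: 7.52 mg/L × 1.74 L = 13.085 mg
tryptone: 18 g/L × 1.74 L = 31.320 g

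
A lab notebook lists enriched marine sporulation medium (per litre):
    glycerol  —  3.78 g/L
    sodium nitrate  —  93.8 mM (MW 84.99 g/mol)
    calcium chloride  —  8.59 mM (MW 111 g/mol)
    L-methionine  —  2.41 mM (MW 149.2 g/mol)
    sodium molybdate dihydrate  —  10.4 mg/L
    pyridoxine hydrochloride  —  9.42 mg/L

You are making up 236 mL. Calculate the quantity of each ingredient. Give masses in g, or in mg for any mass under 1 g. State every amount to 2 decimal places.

glycerol 892.08 mg; sodium nitrate 1.88 g; calcium chloride 225.02 mg; L-methionine 84.86 mg; sodium molybdate dihydrate 2.45 mg; pyridoxine hydrochloride 2.22 mg

Scale factor relative to 1 L: 0.236.
glycerol: 3.78 g/L × 0.236 L = 0.89208 g = 892.08 mg
sodium nitrate: 93.8 mmol/L × 84.99 g/mol × 0.236 L ÷ 1000 = 1.88 g
calcium chloride: 8.59 mmol/L × 111 mg/mmol × 0.236 L = 225.02 mg
L-methionine: 2.41 mmol/L × 149.2 mg/mmol × 0.236 L = 84.86 mg
sodium molybdate dihydrate: 10.4 mg/L × 0.236 L = 2.45 mg
pyridoxine hydrochloride: 9.42 mg/L × 0.236 L = 2.22 mg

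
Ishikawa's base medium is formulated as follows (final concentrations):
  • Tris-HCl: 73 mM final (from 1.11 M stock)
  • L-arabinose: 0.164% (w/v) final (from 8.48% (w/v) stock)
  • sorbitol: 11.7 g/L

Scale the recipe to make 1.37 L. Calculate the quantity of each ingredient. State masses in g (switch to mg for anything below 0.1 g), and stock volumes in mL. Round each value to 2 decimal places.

Tris-HCl 90.10 mL; L-arabinose 26.50 mL; sorbitol 16.03 g

Scale factor relative to 1 L: 1.37.
Tris-HCl: C1V1 = C2V2 → 73 mM × 1370 mL ÷ 1110 mM = 90.10 mL
L-arabinose: V = C2·V2/C1 = 0.164% ÷ 8.48% × 1370 mL = 26.50 mL
sorbitol: 11.7 g/L × 1.37 L = 16.03 g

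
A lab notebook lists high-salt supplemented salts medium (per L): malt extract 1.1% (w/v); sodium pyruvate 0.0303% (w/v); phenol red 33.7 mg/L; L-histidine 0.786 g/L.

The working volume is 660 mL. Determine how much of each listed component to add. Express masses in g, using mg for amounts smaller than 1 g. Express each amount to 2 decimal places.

Target volume = 660 mL = 0.66 L.
malt extract: 1.1 g per 100 mL × 660 mL ÷ 100 = 7.26 g
sodium pyruvate: 0.0303 g per 100 mL × 660 mL ÷ 100 = 0.19998 g = 199.98 mg
phenol red: 33.7 mg/L × 0.66 L = 22.24 mg
L-histidine: 0.786 g/L × 0.66 L = 0.51876 g = 518.76 mg

malt extract 7.26 g; sodium pyruvate 199.98 mg; phenol red 22.24 mg; L-histidine 518.76 mg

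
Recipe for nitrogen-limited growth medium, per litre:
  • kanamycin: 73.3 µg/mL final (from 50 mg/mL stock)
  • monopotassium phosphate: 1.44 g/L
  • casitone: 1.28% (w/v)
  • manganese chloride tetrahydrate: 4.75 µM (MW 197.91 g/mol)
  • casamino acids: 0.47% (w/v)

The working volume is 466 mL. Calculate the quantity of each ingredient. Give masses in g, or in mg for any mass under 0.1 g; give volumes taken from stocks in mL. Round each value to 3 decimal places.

Target volume = 466 mL = 0.466 L.
kanamycin: C1V1 = C2V2 → 73.3 µg/mL × 466 mL ÷ 50000 µg/mL = 0.683 mL
monopotassium phosphate: 1.44 g/L × 0.466 L = 0.671 g
casitone: 1.28% w/v = 12.8 g/L → 12.8 × 0.466 L = 5.965 g
manganese chloride tetrahydrate: 4.75 µmol/L × 197.91 g/mol × 0.466 L ÷ 1000 = 0.438 mg
casamino acids: 0.47 g per 100 mL × 466 mL ÷ 100 = 2.190 g

kanamycin 0.683 mL; monopotassium phosphate 0.671 g; casitone 5.965 g; manganese chloride tetrahydrate 0.438 mg; casamino acids 2.190 g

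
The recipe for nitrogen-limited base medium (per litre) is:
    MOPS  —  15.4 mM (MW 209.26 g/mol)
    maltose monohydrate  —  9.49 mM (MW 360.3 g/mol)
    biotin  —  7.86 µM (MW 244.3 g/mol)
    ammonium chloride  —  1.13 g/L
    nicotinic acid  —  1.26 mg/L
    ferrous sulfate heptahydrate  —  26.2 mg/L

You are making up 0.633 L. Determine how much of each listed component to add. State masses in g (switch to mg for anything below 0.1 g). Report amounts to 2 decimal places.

Scale factor relative to 1 L: 0.633.
MOPS: 15.4 mmol/L × 209.26 g/mol × 0.633 L ÷ 1000 = 2.04 g
maltose monohydrate: 9.49 mmol/L × 360.3 g/mol × 0.633 L ÷ 1000 = 2.16 g
biotin: 7.86 µmol/L × 244.3 g/mol × 0.633 L ÷ 1000 = 1.22 mg
ammonium chloride: 1.13 g/L × 0.633 L = 0.72 g
nicotinic acid: 1.26 mg/L × 0.633 L = 0.80 mg
ferrous sulfate heptahydrate: 26.2 mg/L × 0.633 L = 16.58 mg

MOPS 2.04 g; maltose monohydrate 2.16 g; biotin 1.22 mg; ammonium chloride 0.72 g; nicotinic acid 0.80 mg; ferrous sulfate heptahydrate 16.58 mg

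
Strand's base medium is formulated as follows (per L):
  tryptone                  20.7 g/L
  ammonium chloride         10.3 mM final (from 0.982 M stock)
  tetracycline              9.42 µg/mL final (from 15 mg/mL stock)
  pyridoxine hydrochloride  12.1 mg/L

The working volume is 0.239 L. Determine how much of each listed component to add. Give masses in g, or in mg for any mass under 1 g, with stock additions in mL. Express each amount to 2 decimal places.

tryptone 4.95 g; ammonium chloride 2.51 mL; tetracycline 0.15 mL; pyridoxine hydrochloride 2.89 mg

Scale factor relative to 1 L: 0.239.
tryptone: 20.7 g/L × 0.239 L = 4.95 g
ammonium chloride: dilute stock: 10.3 mM × 239 mL ÷ 982 mM = 2.51 mL
tetracycline: C1V1 = C2V2 → 9.42 µg/mL × 239 mL ÷ 15000 µg/mL = 0.15 mL
pyridoxine hydrochloride: 12.1 mg/L × 0.239 L = 2.89 mg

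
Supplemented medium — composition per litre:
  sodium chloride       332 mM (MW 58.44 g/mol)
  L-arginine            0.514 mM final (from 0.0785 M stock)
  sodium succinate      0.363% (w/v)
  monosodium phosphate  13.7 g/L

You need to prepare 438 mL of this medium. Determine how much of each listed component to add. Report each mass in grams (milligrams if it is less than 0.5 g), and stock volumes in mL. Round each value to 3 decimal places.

sodium chloride 8.498 g; L-arginine 2.868 mL; sodium succinate 1.590 g; monosodium phosphate 6.001 g

Scale factor relative to 1 L: 0.438.
sodium chloride: 332 mmol/L × 58.44 g/mol × 0.438 L ÷ 1000 = 8.498 g
L-arginine: dilute stock: 0.514 mM × 438 mL ÷ 78.5 mM = 2.868 mL
sodium succinate: 0.363 g per 100 mL × 438 mL ÷ 100 = 1.590 g
monosodium phosphate: 13.7 g/L × 0.438 L = 6.001 g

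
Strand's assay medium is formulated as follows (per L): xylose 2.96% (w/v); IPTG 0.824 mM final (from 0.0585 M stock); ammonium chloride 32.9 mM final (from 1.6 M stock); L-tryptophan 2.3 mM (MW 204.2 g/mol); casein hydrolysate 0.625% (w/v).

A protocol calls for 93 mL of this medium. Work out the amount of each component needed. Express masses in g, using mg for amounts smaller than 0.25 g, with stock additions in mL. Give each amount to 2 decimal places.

xylose 2.75 g; IPTG 1.31 mL; ammonium chloride 1.91 mL; L-tryptophan 43.68 mg; casein hydrolysate 0.58 g

Scale factor relative to 1 L: 0.093.
xylose: 2.96% w/v = 29.6 g/L → 29.6 × 0.093 L = 2.75 g
IPTG: C1V1 = C2V2 → 0.824 mM × 93 mL ÷ 58.5 mM = 1.31 mL
ammonium chloride: V = C2·V2/C1 = 32.9 mM × 93 mL ÷ 1600 mM = 1.91 mL
L-tryptophan: 2.3 mmol/L × 204.2 mg/mmol × 0.093 L = 43.68 mg
casein hydrolysate: 0.625 g per 100 mL × 93 mL ÷ 100 = 0.58 g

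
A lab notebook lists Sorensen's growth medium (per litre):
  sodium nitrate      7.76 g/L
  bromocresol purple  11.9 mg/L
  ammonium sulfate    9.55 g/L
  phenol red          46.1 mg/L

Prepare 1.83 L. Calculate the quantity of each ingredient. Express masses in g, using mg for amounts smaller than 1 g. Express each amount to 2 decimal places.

sodium nitrate 14.20 g; bromocresol purple 21.78 mg; ammonium sulfate 17.48 g; phenol red 84.36 mg

Working volume: 1.83 L.
sodium nitrate: 7.76 g/L × 1.83 L = 14.20 g
bromocresol purple: 11.9 mg/L × 1.83 L = 21.78 mg
ammonium sulfate: 9.55 g/L × 1.83 L = 17.48 g
phenol red: 46.1 mg/L × 1.83 L = 84.36 mg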